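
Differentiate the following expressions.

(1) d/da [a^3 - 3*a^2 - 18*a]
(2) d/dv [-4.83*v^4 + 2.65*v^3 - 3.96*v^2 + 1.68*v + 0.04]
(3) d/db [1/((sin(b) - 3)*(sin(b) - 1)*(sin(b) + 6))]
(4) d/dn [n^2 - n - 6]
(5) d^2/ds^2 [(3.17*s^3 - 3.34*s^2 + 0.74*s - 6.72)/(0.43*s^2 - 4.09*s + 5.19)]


(1) = 3*a^2 - 6*a - 18
(2) = -19.32*v^3 + 7.95*v^2 - 7.92*v + 1.68
(3) = (-3*sin(b)^2 - 4*sin(b) + 21)*cos(b)/((sin(b) - 3)^2*(sin(b) - 1)^2*(sin(b) + 6)^2)
(4) = 2*n - 1
(5) = (80.432712*s^3 - 366.471342*s^2 + 573.326658*s - 343.348656)/(0.079507*s^6 - 2.268723*s^5 + 24.458142*s^4 - 123.183847*s^3 + 295.204086*s^2 - 330.505947*s + 139.798359)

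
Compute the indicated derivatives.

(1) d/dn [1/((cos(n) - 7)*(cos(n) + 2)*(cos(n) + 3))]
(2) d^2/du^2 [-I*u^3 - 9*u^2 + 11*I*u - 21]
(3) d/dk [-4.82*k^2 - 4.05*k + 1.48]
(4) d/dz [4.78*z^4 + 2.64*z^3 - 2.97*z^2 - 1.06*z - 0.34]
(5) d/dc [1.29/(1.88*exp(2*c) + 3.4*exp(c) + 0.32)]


(1) = (3*cos(n)^2 - 4*cos(n) - 29)*sin(n)/((cos(n) - 7)^2*(cos(n) + 2)^2*(cos(n) + 3)^2)
(2) = -6*I*u - 18
(3) = -9.64*k - 4.05
(4) = 19.12*z^3 + 7.92*z^2 - 5.94*z - 1.06
(5) = (-4.8504*exp(c) - 4.386)*exp(c)/(1.88*exp(2*c) + 3.4*exp(c) + 0.32)^2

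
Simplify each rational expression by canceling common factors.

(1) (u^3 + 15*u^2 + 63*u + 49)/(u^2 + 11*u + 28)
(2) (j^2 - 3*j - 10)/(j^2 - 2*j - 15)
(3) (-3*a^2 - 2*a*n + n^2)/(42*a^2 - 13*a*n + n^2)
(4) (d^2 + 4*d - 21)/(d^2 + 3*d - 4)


(1) = (u^2 + 8*u + 7)/(u + 4)
(2) = (j + 2)/(j + 3)
(3) = (-3*a^2 - 2*a*n + n^2)/(42*a^2 - 13*a*n + n^2)
(4) = (d^2 + 4*d - 21)/(d^2 + 3*d - 4)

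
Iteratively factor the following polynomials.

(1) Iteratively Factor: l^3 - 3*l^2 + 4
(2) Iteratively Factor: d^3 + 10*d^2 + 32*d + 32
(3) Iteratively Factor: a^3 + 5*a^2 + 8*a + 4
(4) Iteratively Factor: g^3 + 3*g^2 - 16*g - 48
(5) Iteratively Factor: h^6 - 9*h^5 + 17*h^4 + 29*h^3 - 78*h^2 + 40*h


(1) = (l - 2)*(l^2 - l - 2) = (l - 2)*(l + 1)*(l - 2)
(2) = (d + 2)*(d^2 + 8*d + 16) = (d + 2)*(d + 4)*(d + 4)
(3) = (a + 2)*(a^2 + 3*a + 2) = (a + 1)*(a + 2)*(a + 2)
(4) = (g + 4)*(g^2 - g - 12) = (g + 3)*(g + 4)*(g - 4)
(5) = (h - 5)*(h^5 - 4*h^4 - 3*h^3 + 14*h^2 - 8*h) = (h - 5)*(h + 2)*(h^4 - 6*h^3 + 9*h^2 - 4*h) = (h - 5)*(h - 1)*(h + 2)*(h^3 - 5*h^2 + 4*h) = (h - 5)*(h - 1)^2*(h + 2)*(h^2 - 4*h) = (h - 5)*(h - 4)*(h - 1)^2*(h + 2)*(h)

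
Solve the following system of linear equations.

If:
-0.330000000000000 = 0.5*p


Then:
p = -0.66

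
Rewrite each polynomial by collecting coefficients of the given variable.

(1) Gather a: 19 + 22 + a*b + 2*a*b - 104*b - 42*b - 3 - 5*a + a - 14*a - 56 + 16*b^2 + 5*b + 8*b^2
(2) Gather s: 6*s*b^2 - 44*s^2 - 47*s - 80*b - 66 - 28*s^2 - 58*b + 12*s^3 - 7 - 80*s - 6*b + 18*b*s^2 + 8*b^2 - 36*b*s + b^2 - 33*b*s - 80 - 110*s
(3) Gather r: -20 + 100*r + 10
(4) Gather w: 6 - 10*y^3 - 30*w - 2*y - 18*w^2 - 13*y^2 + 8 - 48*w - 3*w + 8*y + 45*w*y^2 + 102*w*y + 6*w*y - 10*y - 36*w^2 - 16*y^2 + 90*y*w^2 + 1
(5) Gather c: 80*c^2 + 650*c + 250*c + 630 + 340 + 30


(1) = a*(3*b - 18) + 24*b^2 - 141*b - 18
(2) = 9*b^2 - 144*b + 12*s^3 + s^2*(18*b - 72) + s*(6*b^2 - 69*b - 237) - 153
(3) = 100*r - 10
(4) = w^2*(90*y - 54) + w*(45*y^2 + 108*y - 81) - 10*y^3 - 29*y^2 - 4*y + 15
(5) = 80*c^2 + 900*c + 1000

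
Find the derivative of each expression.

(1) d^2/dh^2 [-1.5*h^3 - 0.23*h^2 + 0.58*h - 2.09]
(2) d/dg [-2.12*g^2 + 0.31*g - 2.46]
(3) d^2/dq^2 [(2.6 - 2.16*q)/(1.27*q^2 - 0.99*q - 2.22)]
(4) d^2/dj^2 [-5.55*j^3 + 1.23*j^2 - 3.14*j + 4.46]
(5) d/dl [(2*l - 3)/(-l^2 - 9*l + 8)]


(1) = -9.0*h - 0.46
(2) = 0.31 - 4.24*g
(3) = ((2.16*q - 2.6)*(2.54*q - 0.99)*(5.08*q - 1.98) + (16.4592*q - 10.8808)*(-1.27*q^2 + 0.99*q + 2.22))/(-1.27*q^2 + 0.99*q + 2.22)^3
(4) = 2.46 - 33.3*j
(5) = (2*l^2 - 6*l - 11)/(l^4 + 18*l^3 + 65*l^2 - 144*l + 64)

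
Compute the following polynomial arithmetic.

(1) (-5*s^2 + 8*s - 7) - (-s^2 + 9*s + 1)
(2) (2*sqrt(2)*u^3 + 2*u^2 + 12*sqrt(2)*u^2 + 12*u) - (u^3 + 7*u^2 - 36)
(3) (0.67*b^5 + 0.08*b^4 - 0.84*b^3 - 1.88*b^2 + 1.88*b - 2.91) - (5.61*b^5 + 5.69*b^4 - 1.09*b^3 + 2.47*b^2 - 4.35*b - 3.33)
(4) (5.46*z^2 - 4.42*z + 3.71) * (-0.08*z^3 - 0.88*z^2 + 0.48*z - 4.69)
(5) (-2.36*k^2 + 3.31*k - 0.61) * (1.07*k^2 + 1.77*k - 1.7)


(1) = -4*s^2 - s - 8
(2) = -u^3 + 2*sqrt(2)*u^3 - 5*u^2 + 12*sqrt(2)*u^2 + 12*u + 36
(3) = -4.94*b^5 - 5.61*b^4 + 0.25*b^3 - 4.35*b^2 + 6.23*b + 0.42
(4) = -0.4368*z^5 - 4.4512*z^4 + 6.2136*z^3 - 30.9938*z^2 + 22.5106*z - 17.3999
(5) = -2.5252*k^4 - 0.6355*k^3 + 9.218*k^2 - 6.7067*k + 1.037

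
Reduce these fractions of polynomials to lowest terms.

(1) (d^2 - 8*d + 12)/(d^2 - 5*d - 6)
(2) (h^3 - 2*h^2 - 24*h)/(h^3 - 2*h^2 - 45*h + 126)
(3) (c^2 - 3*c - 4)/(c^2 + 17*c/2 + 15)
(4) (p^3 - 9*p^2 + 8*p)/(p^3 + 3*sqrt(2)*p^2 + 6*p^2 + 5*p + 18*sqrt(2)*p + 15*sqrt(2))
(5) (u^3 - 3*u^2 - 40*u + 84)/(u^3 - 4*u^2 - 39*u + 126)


(1) = (d - 2)/(d + 1)
(2) = (h^2 + 4*h)/(h^2 + 4*h - 21)
(3) = (2*c^2 - 6*c - 8)/(2*c^2 + 17*c + 30)
(4) = (p^3 - 9*p^2 + 8*p)/(p^3 + p^2*(3*sqrt(2) + 6) + p*(5 + 18*sqrt(2)) + 15*sqrt(2))
(5) = (u - 2)/(u - 3)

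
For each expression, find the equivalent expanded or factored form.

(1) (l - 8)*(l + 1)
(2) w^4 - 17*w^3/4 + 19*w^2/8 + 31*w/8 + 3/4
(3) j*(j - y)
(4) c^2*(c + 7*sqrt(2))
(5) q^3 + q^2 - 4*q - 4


(1) = l^2 - 7*l - 8
(2) = (w - 3)*(w - 2)*(w + 1/4)*(w + 1/2)
(3) = j^2 - j*y
(4) = c^3 + 7*sqrt(2)*c^2
(5) = (q - 2)*(q + 1)*(q + 2)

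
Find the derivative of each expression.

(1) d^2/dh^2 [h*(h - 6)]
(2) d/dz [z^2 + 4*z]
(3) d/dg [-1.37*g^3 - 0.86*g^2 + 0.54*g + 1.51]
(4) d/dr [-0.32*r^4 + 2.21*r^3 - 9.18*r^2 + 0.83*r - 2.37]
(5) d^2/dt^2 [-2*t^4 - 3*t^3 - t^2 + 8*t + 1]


(1) = 2
(2) = 2*z + 4
(3) = -4.11*g^2 - 1.72*g + 0.54
(4) = -1.28*r^3 + 6.63*r^2 - 18.36*r + 0.83
(5) = -24*t^2 - 18*t - 2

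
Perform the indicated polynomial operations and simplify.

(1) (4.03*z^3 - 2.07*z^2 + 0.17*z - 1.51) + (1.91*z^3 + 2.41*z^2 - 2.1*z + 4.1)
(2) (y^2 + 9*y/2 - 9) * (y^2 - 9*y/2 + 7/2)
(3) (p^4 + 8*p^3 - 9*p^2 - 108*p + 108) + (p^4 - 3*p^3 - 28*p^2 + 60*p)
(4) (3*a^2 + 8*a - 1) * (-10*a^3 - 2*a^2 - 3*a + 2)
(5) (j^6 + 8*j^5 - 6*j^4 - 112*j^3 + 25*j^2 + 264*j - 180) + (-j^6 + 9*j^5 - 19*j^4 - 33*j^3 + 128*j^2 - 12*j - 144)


(1) = 5.94*z^3 + 0.34*z^2 - 1.93*z + 2.59
(2) = y^4 - 103*y^2/4 + 225*y/4 - 63/2
(3) = 2*p^4 + 5*p^3 - 37*p^2 - 48*p + 108
(4) = -30*a^5 - 86*a^4 - 15*a^3 - 16*a^2 + 19*a - 2
(5) = 17*j^5 - 25*j^4 - 145*j^3 + 153*j^2 + 252*j - 324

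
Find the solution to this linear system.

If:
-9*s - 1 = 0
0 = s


Then:
No Solution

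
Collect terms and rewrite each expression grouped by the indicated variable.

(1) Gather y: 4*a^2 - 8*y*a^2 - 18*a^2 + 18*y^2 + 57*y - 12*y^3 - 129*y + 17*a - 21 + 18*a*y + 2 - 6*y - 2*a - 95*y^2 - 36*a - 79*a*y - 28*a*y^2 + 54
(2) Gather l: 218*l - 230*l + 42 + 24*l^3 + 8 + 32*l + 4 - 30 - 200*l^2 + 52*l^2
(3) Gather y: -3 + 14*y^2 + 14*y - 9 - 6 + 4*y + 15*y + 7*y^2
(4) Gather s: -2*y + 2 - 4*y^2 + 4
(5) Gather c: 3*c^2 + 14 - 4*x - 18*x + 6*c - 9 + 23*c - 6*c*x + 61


(1) = -14*a^2 - 21*a - 12*y^3 + y^2*(-28*a - 77) + y*(-8*a^2 - 61*a - 78) + 35
(2) = 24*l^3 - 148*l^2 + 20*l + 24
(3) = 21*y^2 + 33*y - 18
(4) = -4*y^2 - 2*y + 6
(5) = 3*c^2 + c*(29 - 6*x) - 22*x + 66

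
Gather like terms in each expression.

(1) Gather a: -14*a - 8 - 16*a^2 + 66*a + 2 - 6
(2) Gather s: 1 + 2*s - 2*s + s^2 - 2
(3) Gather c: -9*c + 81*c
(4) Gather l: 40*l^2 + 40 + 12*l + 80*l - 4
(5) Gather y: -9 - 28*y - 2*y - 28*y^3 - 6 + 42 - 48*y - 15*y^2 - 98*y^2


(1) = -16*a^2 + 52*a - 12
(2) = s^2 - 1
(3) = 72*c
(4) = 40*l^2 + 92*l + 36
(5) = -28*y^3 - 113*y^2 - 78*y + 27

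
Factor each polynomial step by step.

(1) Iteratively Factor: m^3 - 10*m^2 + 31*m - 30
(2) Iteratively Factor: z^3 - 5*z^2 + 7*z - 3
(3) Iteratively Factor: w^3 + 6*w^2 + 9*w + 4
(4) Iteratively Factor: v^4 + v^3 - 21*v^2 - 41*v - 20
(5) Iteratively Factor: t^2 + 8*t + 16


(1) = (m - 5)*(m^2 - 5*m + 6) = (m - 5)*(m - 2)*(m - 3)
(2) = (z - 1)*(z^2 - 4*z + 3) = (z - 1)^2*(z - 3)
(3) = (w + 4)*(w^2 + 2*w + 1) = (w + 1)*(w + 4)*(w + 1)
(4) = (v - 5)*(v^3 + 6*v^2 + 9*v + 4) = (v - 5)*(v + 1)*(v^2 + 5*v + 4) = (v - 5)*(v + 1)*(v + 4)*(v + 1)
(5) = (t + 4)*(t + 4)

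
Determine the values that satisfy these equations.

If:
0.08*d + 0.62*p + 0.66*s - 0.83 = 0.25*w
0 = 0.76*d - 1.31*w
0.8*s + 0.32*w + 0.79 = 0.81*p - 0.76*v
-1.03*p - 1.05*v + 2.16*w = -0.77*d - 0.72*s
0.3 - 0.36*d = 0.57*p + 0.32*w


Then:
d = -0.22
p = 0.74
s = 0.54
v = -0.77
w = -0.13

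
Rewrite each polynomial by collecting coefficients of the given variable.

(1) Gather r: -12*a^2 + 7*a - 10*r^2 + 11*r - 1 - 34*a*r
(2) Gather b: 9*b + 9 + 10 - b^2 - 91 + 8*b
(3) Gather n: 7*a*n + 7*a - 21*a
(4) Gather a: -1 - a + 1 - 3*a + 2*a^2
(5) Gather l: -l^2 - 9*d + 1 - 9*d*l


(1) = -12*a^2 + 7*a - 10*r^2 + r*(11 - 34*a) - 1
(2) = -b^2 + 17*b - 72
(3) = 7*a*n - 14*a
(4) = 2*a^2 - 4*a
(5) = -9*d*l - 9*d - l^2 + 1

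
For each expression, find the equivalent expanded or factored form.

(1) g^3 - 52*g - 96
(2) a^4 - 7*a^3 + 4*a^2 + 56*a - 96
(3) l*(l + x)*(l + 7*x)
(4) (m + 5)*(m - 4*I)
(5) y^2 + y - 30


(1) = (g - 8)*(g + 2)*(g + 6)
(2) = (a - 4)*(a - 3)*(a - 2*sqrt(2))*(a + 2*sqrt(2))
(3) = l^3 + 8*l^2*x + 7*l*x^2
(4) = m^2 + 5*m - 4*I*m - 20*I
(5) = (y - 5)*(y + 6)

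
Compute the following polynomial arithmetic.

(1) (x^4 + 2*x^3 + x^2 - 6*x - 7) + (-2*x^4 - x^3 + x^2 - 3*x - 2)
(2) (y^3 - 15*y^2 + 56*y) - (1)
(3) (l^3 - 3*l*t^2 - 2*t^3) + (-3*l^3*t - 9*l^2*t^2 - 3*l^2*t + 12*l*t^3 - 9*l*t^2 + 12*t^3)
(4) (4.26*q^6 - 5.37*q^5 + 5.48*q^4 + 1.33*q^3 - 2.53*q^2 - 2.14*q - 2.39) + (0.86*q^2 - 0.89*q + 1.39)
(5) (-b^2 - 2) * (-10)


(1) = -x^4 + x^3 + 2*x^2 - 9*x - 9
(2) = y^3 - 15*y^2 + 56*y - 1
(3) = -3*l^3*t + l^3 - 9*l^2*t^2 - 3*l^2*t + 12*l*t^3 - 12*l*t^2 + 10*t^3
(4) = 4.26*q^6 - 5.37*q^5 + 5.48*q^4 + 1.33*q^3 - 1.67*q^2 - 3.03*q - 1.0
(5) = 10*b^2 + 20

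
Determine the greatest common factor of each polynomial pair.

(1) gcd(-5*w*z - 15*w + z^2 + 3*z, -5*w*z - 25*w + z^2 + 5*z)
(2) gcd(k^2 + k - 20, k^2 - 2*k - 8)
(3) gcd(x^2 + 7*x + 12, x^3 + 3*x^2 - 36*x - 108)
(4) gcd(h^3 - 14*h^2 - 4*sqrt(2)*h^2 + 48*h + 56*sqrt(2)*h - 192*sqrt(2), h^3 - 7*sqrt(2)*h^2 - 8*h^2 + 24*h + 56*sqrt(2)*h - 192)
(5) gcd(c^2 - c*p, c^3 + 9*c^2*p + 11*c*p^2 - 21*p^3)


(1) = gcd((-5*w + z)*(z + 3), (-5*w + z)*(z + 5)) = -5*w + z
(2) = k - 4
(3) = x + 3
(4) = gcd((h - 8)*(h - 6)*(h - 4*sqrt(2)), (h - 8)*(h - 4*sqrt(2))*(h - 3*sqrt(2))) = h^2 + h*(-8 - 4*sqrt(2)) + 32*sqrt(2)
(5) = -c + p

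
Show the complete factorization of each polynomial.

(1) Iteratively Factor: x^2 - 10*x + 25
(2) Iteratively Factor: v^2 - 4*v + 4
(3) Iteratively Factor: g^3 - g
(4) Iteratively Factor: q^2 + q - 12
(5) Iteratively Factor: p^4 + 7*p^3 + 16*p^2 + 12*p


(1) = (x - 5)*(x - 5)
(2) = (v - 2)*(v - 2)
(3) = (g - 1)*(g^2 + g) = (g - 1)*(g + 1)*(g)
(4) = (q + 4)*(q - 3)
(5) = (p + 2)*(p^3 + 5*p^2 + 6*p) = p*(p + 2)*(p^2 + 5*p + 6) = p*(p + 2)*(p + 3)*(p + 2)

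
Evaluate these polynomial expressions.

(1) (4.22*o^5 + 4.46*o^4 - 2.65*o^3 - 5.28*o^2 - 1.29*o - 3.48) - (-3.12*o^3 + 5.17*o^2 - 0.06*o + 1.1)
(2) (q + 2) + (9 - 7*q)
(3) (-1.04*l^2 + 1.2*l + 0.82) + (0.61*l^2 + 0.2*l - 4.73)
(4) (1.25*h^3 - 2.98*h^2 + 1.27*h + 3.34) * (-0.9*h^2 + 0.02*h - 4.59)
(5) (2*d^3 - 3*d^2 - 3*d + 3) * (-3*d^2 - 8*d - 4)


(1) = 4.22*o^5 + 4.46*o^4 + 0.47*o^3 - 10.45*o^2 - 1.23*o - 4.58
(2) = 11 - 6*q
(3) = -0.43*l^2 + 1.4*l - 3.91
(4) = -1.125*h^5 + 2.707*h^4 - 6.9401*h^3 + 10.6976*h^2 - 5.7625*h - 15.3306
(5) = -6*d^5 - 7*d^4 + 25*d^3 + 27*d^2 - 12*d - 12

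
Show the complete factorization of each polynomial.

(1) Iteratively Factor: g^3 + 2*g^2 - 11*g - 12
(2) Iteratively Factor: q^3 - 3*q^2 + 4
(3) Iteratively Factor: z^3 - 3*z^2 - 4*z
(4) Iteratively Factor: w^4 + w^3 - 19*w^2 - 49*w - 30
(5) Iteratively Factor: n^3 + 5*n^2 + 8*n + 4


(1) = (g - 3)*(g^2 + 5*g + 4) = (g - 3)*(g + 4)*(g + 1)
(2) = (q - 2)*(q^2 - q - 2) = (q - 2)^2*(q + 1)
(3) = (z - 4)*(z^2 + z) = (z - 4)*(z + 1)*(z)
(4) = (w - 5)*(w^3 + 6*w^2 + 11*w + 6) = (w - 5)*(w + 1)*(w^2 + 5*w + 6) = (w - 5)*(w + 1)*(w + 2)*(w + 3)
(5) = (n + 2)*(n^2 + 3*n + 2) = (n + 1)*(n + 2)*(n + 2)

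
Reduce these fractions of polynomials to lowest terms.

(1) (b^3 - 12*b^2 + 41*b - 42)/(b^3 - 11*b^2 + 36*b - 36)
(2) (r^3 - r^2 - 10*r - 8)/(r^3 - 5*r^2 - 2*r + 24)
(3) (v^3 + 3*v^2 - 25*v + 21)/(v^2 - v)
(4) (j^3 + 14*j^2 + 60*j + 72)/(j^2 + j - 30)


(1) = (b - 7)/(b - 6)
(2) = (r + 1)/(r - 3)
(3) = (v^2 + 4*v - 21)/v
(4) = (j^2 + 8*j + 12)/(j - 5)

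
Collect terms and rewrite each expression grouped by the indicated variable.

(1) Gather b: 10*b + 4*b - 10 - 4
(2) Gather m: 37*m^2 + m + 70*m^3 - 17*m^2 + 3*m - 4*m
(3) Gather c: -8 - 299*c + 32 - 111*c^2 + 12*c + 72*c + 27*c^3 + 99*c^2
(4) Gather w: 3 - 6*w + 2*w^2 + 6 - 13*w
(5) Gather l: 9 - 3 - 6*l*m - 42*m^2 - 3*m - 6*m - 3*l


(1) = 14*b - 14
(2) = 70*m^3 + 20*m^2
(3) = 27*c^3 - 12*c^2 - 215*c + 24
(4) = 2*w^2 - 19*w + 9
(5) = l*(-6*m - 3) - 42*m^2 - 9*m + 6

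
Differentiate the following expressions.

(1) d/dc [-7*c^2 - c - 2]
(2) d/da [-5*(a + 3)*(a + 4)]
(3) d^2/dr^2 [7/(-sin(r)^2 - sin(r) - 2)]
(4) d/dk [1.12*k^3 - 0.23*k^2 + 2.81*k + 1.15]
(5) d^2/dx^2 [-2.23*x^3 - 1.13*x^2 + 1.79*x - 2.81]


(1) = -14*c - 1
(2) = -10*a - 35
(3) = 7*(4*sin(r)^4 + 3*sin(r)^3 - 13*sin(r)^2 - 8*sin(r) + 2)/(sin(r)^2 + sin(r) + 2)^3
(4) = 3.36*k^2 - 0.46*k + 2.81
(5) = -13.38*x - 2.26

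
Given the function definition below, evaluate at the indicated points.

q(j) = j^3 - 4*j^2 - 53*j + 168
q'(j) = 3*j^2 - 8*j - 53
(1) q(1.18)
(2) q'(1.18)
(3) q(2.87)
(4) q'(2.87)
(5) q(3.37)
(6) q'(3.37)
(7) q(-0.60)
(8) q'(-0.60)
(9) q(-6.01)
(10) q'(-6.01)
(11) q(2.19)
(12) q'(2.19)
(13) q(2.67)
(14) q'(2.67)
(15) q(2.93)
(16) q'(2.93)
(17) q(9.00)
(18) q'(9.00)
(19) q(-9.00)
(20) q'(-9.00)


(1) = 101.53
(2) = -58.26
(3) = 6.58
(4) = -51.25
(5) = -17.76
(6) = -45.89
(7) = 198.14
(8) = -47.12
(9) = 124.97
(10) = 103.44
(11) = 43.25
(12) = -56.13
(13) = 17.01
(14) = -52.97
(15) = 3.52
(16) = -50.69
(17) = 96.00
(18) = 118.00
(19) = -408.00
(20) = 262.00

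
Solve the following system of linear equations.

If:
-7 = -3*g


Then:
g = 7/3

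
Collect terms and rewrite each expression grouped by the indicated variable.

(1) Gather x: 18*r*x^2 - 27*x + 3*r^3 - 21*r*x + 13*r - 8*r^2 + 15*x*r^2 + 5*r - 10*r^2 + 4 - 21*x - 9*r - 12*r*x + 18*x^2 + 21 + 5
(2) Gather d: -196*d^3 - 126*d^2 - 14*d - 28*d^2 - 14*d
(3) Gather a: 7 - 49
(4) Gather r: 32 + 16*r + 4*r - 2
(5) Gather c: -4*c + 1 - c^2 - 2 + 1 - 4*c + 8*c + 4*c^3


(1) = 3*r^3 - 18*r^2 + 9*r + x^2*(18*r + 18) + x*(15*r^2 - 33*r - 48) + 30
(2) = -196*d^3 - 154*d^2 - 28*d
(3) = -42
(4) = 20*r + 30
(5) = 4*c^3 - c^2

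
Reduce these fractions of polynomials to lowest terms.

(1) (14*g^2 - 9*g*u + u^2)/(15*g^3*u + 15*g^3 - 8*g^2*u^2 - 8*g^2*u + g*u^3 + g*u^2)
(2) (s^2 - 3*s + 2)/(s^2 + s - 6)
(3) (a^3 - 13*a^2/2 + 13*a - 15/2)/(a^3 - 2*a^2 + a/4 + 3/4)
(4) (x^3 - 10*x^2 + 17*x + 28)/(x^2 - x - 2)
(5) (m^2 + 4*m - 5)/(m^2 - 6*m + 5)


(1) = (14*g^2 - 9*g*u + u^2)/(15*g^3*u + 15*g^3 - 8*g^2*u^2 - 8*g^2*u + g*u^3 + g*u^2)
(2) = (s - 1)/(s + 3)
(3) = (4*a^2 - 22*a + 30)/(4*a^2 - 4*a - 3)
(4) = (x^2 - 11*x + 28)/(x - 2)
(5) = (m + 5)/(m - 5)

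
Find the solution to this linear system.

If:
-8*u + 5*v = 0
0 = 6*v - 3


Then:
u = 5/16
v = 1/2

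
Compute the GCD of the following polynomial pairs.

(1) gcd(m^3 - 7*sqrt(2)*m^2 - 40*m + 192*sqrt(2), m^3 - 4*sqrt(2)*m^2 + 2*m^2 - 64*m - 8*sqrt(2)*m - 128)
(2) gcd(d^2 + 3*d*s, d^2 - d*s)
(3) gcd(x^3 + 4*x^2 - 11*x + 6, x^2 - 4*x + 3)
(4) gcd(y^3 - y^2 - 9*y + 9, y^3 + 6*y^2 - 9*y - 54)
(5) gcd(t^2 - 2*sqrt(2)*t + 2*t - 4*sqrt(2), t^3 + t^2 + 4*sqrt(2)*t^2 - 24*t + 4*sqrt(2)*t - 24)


(1) = m^2 - 4*sqrt(2)*m - 64
(2) = d
(3) = x - 1
(4) = y^2 - 9
(5) = t - 2*sqrt(2)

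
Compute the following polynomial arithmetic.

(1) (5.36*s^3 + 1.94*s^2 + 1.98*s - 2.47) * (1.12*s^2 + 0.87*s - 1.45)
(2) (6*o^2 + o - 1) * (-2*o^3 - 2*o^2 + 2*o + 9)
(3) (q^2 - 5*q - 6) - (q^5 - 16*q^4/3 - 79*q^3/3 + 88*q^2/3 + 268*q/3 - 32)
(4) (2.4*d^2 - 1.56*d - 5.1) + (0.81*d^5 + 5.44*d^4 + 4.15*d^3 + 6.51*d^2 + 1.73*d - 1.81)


(1) = 6.0032*s^5 + 6.836*s^4 - 3.8666*s^3 - 3.8568*s^2 - 5.0199*s + 3.5815
(2) = -12*o^5 - 14*o^4 + 12*o^3 + 58*o^2 + 7*o - 9
(3) = -q^5 + 16*q^4/3 + 79*q^3/3 - 85*q^2/3 - 283*q/3 + 26
(4) = 0.81*d^5 + 5.44*d^4 + 4.15*d^3 + 8.91*d^2 + 0.17*d - 6.91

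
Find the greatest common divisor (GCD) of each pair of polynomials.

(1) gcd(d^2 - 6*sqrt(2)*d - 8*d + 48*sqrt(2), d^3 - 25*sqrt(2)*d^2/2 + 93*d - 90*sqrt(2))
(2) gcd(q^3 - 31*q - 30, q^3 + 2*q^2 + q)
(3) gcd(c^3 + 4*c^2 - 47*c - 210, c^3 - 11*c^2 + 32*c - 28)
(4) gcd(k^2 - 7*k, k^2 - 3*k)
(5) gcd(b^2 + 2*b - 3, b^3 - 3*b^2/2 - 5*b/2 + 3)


(1) = d - 6*sqrt(2)
(2) = q + 1
(3) = c - 7
(4) = gcd(k*(k - 7), k*(k - 3)) = k
(5) = gcd((b - 1)*(b + 3), (b - 2)*(b - 1)*(b + 3/2)) = b - 1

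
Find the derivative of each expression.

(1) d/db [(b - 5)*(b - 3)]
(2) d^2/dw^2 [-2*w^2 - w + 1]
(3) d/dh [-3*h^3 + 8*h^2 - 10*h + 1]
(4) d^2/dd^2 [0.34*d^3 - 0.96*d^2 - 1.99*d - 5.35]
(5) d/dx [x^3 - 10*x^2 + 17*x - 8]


(1) = 2*b - 8
(2) = -4
(3) = -9*h^2 + 16*h - 10
(4) = 2.04*d - 1.92
(5) = 3*x^2 - 20*x + 17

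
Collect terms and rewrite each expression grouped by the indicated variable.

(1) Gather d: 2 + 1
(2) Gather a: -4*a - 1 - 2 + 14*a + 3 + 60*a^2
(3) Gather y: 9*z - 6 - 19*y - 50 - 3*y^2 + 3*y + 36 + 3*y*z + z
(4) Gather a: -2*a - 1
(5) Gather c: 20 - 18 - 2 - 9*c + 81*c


(1) = 3
(2) = 60*a^2 + 10*a
(3) = -3*y^2 + y*(3*z - 16) + 10*z - 20
(4) = -2*a - 1
(5) = 72*c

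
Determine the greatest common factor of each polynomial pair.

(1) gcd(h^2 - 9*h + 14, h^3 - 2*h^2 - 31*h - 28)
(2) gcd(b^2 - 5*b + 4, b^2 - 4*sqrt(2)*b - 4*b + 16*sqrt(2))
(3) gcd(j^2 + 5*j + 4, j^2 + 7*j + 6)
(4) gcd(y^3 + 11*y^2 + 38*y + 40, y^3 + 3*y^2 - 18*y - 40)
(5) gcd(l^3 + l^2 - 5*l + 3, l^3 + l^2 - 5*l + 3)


(1) = gcd((h - 7)*(h - 2), (h - 7)*(h + 1)*(h + 4)) = h - 7
(2) = b - 4
(3) = gcd((j + 1)*(j + 4), (j + 1)*(j + 6)) = j + 1
(4) = y^2 + 7*y + 10
(5) = gcd((l - 1)^2*(l + 3), (l - 1)^2*(l + 3)) = l^3 + l^2 - 5*l + 3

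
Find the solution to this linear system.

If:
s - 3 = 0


Then:
s = 3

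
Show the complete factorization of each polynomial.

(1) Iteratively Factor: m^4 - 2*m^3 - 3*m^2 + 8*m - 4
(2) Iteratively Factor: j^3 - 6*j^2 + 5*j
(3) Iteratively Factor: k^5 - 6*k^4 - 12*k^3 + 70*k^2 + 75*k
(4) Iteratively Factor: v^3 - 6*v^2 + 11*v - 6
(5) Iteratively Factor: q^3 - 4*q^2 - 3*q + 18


(1) = (m - 2)*(m^3 - 3*m + 2) = (m - 2)*(m - 1)*(m^2 + m - 2) = (m - 2)*(m - 1)^2*(m + 2)
(2) = (j - 1)*(j^2 - 5*j) = (j - 5)*(j - 1)*(j)
(3) = (k)*(k^4 - 6*k^3 - 12*k^2 + 70*k + 75) = k*(k + 3)*(k^3 - 9*k^2 + 15*k + 25) = k*(k - 5)*(k + 3)*(k^2 - 4*k - 5) = k*(k - 5)^2*(k + 3)*(k + 1)
(4) = (v - 3)*(v^2 - 3*v + 2) = (v - 3)*(v - 2)*(v - 1)
(5) = (q - 3)*(q^2 - q - 6) = (q - 3)^2*(q + 2)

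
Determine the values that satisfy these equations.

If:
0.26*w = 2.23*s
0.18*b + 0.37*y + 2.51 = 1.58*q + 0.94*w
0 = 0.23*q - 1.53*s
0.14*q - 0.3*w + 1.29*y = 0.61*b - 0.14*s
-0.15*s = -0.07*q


Then:
b = -7.07
q = 0.00
s = 0.00
w = 0.00
y = -3.34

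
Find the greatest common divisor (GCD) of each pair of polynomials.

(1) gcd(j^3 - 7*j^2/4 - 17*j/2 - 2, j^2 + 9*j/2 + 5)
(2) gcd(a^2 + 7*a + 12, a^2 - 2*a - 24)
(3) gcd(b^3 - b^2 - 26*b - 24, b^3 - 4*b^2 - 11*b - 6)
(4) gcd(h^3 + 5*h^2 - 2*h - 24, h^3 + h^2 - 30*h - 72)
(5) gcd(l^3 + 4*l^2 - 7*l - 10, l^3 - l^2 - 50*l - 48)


(1) = j + 2
(2) = gcd((a + 3)*(a + 4), (a - 6)*(a + 4)) = a + 4
(3) = b^2 - 5*b - 6
(4) = gcd((h - 2)*(h + 3)*(h + 4), (h - 6)*(h + 3)*(h + 4)) = h^2 + 7*h + 12
(5) = gcd((l - 2)*(l + 1)*(l + 5), (l - 8)*(l + 1)*(l + 6)) = l + 1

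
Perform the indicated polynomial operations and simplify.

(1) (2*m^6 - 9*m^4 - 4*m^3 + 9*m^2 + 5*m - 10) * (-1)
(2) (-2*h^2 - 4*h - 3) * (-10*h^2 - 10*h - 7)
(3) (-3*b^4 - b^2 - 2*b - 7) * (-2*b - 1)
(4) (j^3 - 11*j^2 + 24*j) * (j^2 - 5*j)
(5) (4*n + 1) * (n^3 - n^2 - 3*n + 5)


(1) = -2*m^6 + 9*m^4 + 4*m^3 - 9*m^2 - 5*m + 10
(2) = 20*h^4 + 60*h^3 + 84*h^2 + 58*h + 21
(3) = 6*b^5 + 3*b^4 + 2*b^3 + 5*b^2 + 16*b + 7
(4) = j^5 - 16*j^4 + 79*j^3 - 120*j^2
(5) = 4*n^4 - 3*n^3 - 13*n^2 + 17*n + 5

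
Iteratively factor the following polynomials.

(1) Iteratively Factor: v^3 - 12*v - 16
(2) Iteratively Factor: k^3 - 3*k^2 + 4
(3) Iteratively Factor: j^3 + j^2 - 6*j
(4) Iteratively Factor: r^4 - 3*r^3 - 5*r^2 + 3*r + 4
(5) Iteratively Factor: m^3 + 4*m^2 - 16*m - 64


(1) = (v + 2)*(v^2 - 2*v - 8) = (v + 2)^2*(v - 4)
(2) = (k - 2)*(k^2 - k - 2) = (k - 2)^2*(k + 1)
(3) = (j + 3)*(j^2 - 2*j) = j*(j + 3)*(j - 2)
(4) = (r + 1)*(r^3 - 4*r^2 - r + 4) = (r + 1)^2*(r^2 - 5*r + 4) = (r - 4)*(r + 1)^2*(r - 1)
(5) = (m + 4)*(m^2 - 16) = (m - 4)*(m + 4)*(m + 4)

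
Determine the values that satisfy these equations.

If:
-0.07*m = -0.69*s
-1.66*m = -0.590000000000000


Then:
m = 0.36
s = 0.04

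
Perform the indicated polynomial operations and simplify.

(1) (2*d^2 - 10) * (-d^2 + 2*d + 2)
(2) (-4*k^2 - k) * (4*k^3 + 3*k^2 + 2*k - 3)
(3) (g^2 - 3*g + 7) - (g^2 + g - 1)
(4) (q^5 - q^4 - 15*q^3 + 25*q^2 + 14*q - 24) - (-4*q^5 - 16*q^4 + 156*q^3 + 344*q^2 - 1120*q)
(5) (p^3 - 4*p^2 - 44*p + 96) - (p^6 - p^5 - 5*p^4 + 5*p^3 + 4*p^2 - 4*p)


(1) = -2*d^4 + 4*d^3 + 14*d^2 - 20*d - 20
(2) = -16*k^5 - 16*k^4 - 11*k^3 + 10*k^2 + 3*k
(3) = 8 - 4*g
(4) = 5*q^5 + 15*q^4 - 171*q^3 - 319*q^2 + 1134*q - 24
(5) = -p^6 + p^5 + 5*p^4 - 4*p^3 - 8*p^2 - 40*p + 96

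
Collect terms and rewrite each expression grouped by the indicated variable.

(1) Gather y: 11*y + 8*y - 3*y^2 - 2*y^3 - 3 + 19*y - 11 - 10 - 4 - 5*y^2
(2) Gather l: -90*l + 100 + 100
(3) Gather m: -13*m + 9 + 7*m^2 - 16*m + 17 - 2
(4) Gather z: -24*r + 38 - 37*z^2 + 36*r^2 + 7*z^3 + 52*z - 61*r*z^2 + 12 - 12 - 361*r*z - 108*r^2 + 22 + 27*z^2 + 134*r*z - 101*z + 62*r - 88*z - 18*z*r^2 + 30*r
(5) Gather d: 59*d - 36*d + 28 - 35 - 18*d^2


(1) = -2*y^3 - 8*y^2 + 38*y - 28
(2) = 200 - 90*l
(3) = 7*m^2 - 29*m + 24
(4) = -72*r^2 + 68*r + 7*z^3 + z^2*(-61*r - 10) + z*(-18*r^2 - 227*r - 137) + 60
(5) = -18*d^2 + 23*d - 7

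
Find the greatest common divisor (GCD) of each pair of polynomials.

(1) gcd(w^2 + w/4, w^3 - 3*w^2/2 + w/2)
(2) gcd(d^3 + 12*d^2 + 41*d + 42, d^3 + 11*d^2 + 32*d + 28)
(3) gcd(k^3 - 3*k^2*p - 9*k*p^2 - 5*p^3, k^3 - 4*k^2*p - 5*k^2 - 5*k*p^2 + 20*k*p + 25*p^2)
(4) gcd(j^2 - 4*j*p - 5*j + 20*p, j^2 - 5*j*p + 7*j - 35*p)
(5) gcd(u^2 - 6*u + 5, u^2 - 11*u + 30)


(1) = w
(2) = gcd((d + 2)*(d + 3)*(d + 7), (d + 2)^2*(d + 7)) = d^2 + 9*d + 14
(3) = -k^2 + 4*k*p + 5*p^2
(4) = 1
(5) = gcd((u - 5)*(u - 1), (u - 6)*(u - 5)) = u - 5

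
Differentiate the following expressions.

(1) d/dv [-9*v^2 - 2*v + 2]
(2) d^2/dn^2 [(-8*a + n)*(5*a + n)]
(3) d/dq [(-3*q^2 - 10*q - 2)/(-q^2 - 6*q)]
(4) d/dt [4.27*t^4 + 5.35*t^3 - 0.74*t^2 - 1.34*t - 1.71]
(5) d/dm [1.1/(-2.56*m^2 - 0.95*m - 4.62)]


(1) = -18*v - 2
(2) = 2
(3) = 4*(2*q^2 - q - 3)/(q^2*(q^2 + 12*q + 36))
(4) = 17.08*t^3 + 16.05*t^2 - 1.48*t - 1.34
(5) = (5.632*m + 1.045)/(2.56*m^2 + 0.95*m + 4.62)^2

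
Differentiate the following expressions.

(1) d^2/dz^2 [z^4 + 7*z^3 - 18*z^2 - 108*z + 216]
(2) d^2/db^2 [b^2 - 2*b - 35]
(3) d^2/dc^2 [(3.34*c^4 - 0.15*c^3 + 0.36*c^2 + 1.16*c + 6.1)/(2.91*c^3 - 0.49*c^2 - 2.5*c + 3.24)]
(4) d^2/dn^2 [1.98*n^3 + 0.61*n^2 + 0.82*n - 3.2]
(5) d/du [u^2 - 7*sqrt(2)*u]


(1) = 12*z^2 + 42*z - 36
(2) = 2
(3) = (55.87013*c^6 - 112.00566*c^5 + 736.060272*c^4 - 605.349224*c^3 + 42.742356*c^2 - 298.642584*c + 121.968992)/(24.642171*c^9 - 12.448107*c^8 - 61.414677*c^7 + 103.580783*c^6 + 25.042254*c^5 - 148.279728*c^4 + 99.833048*c^3 + 45.318528*c^2 - 78.732*c + 34.012224)
(4) = 11.88*n + 1.22
(5) = 2*u - 7*sqrt(2)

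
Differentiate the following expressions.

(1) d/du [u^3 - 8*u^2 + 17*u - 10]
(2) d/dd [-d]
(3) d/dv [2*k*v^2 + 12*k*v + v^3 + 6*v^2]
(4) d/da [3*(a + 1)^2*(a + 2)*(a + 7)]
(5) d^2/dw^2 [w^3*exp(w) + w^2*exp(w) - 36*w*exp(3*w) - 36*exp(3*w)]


(1) = 3*u^2 - 16*u + 17
(2) = -1
(3) = 4*k*v + 12*k + 3*v^2 + 12*v
(4) = 12*a^3 + 99*a^2 + 198*a + 111
(5) = (w^3 + 7*w^2 - 324*w*exp(2*w) + 10*w - 540*exp(2*w) + 2)*exp(w)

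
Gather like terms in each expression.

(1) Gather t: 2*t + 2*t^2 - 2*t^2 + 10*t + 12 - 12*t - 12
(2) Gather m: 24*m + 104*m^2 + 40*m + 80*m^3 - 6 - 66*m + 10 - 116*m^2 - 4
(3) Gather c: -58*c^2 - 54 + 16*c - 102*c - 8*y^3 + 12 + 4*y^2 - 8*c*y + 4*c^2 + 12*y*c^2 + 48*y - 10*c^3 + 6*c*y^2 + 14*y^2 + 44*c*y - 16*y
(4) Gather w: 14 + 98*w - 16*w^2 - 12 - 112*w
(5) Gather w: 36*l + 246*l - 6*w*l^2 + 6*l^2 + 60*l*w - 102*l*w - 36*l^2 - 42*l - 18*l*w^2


(1) = 0
(2) = 80*m^3 - 12*m^2 - 2*m
(3) = -10*c^3 + c^2*(12*y - 54) + c*(6*y^2 + 36*y - 86) - 8*y^3 + 18*y^2 + 32*y - 42
(4) = -16*w^2 - 14*w + 2
(5) = -30*l^2 - 18*l*w^2 + 240*l + w*(-6*l^2 - 42*l)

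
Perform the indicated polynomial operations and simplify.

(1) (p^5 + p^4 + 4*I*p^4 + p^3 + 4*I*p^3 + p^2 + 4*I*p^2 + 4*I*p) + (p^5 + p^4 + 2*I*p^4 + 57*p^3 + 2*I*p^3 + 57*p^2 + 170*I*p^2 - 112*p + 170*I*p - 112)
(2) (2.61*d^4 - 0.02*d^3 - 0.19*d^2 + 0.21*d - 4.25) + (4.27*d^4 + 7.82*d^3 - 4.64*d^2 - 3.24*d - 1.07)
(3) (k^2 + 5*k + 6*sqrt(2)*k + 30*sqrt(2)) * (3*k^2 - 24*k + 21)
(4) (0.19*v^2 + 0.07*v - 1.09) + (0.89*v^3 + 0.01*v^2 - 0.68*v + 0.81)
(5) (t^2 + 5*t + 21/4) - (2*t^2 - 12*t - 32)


(1) = 2*p^5 + 2*p^4 + 6*I*p^4 + 58*p^3 + 6*I*p^3 + 58*p^2 + 174*I*p^2 - 112*p + 174*I*p - 112
(2) = 6.88*d^4 + 7.8*d^3 - 4.83*d^2 - 3.03*d - 5.32
(3) = 3*k^4 - 9*k^3 + 18*sqrt(2)*k^3 - 99*k^2 - 54*sqrt(2)*k^2 - 594*sqrt(2)*k + 105*k + 630*sqrt(2)
(4) = 0.89*v^3 + 0.2*v^2 - 0.61*v - 0.28
(5) = -t^2 + 17*t + 149/4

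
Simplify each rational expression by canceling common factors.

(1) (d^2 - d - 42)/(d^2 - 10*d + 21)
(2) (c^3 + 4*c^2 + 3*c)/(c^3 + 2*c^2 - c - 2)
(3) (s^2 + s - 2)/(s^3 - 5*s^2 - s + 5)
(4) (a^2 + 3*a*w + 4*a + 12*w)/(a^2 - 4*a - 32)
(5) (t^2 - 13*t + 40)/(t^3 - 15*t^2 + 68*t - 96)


(1) = (d + 6)/(d - 3)
(2) = (c^2 + 3*c)/(c^2 + c - 2)
(3) = (s + 2)/(s^2 - 4*s - 5)
(4) = (a + 3*w)/(a - 8)
(5) = (t - 5)/(t^2 - 7*t + 12)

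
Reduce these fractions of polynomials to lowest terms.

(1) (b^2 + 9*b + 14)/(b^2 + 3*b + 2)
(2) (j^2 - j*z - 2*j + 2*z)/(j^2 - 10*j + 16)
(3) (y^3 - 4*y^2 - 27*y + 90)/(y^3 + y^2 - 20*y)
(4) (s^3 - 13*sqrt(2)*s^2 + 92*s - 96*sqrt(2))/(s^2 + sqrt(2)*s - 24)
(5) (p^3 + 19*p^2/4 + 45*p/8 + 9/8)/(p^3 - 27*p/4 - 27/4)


(1) = (b + 7)/(b + 1)
(2) = (j - z)/(j - 8)
(3) = (y^2 - 9*y + 18)/(y^2 - 4*y)
(4) = (s^2 - 10*sqrt(2)*s + 32)/(s + 4*sqrt(2))
(5) = (4*p^2 + 13*p + 3)/(4*p^2 - 6*p - 18)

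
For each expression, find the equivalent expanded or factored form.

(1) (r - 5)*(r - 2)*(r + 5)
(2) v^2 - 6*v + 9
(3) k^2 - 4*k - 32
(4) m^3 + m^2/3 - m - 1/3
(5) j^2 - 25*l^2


(1) = r^3 - 2*r^2 - 25*r + 50
(2) = (v - 3)^2
(3) = (k - 8)*(k + 4)
(4) = (m - 1)*(m + 1/3)*(m + 1)
(5) = (j - 5*l)*(j + 5*l)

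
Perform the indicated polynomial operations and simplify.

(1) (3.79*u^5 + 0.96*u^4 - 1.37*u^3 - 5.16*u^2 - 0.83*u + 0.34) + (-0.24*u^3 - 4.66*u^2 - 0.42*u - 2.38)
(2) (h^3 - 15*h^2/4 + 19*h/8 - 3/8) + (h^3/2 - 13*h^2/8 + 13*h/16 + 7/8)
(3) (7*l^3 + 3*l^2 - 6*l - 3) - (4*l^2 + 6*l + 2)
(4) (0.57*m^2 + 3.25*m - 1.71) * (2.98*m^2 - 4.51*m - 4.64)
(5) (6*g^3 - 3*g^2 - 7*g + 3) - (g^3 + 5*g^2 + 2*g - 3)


(1) = 3.79*u^5 + 0.96*u^4 - 1.61*u^3 - 9.82*u^2 - 1.25*u - 2.04
(2) = 3*h^3/2 - 43*h^2/8 + 51*h/16 + 1/2
(3) = 7*l^3 - l^2 - 12*l - 5
(4) = 1.6986*m^4 + 7.1143*m^3 - 22.3981*m^2 - 7.3679*m + 7.9344
(5) = 5*g^3 - 8*g^2 - 9*g + 6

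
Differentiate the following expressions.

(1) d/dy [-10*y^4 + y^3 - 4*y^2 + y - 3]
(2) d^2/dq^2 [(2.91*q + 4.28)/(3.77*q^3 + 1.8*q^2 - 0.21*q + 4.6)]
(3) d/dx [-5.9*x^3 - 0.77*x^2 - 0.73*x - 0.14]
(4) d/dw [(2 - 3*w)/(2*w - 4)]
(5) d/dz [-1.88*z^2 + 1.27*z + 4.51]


(1) = -40*y^3 + 3*y^2 - 8*y + 1
(2) = (248.157234*q^5 + 848.458104*q^4 + 488.169774*q^3 - 542.710296*q^2 - 599.6184*q - 64.877184)/(53.582633*q^9 + 76.74966*q^8 + 27.690273*q^7 + 193.41966*q^6 + 185.751171*q^5 + 23.09922*q^4 + 228.877539*q^3 + 114.87258*q^2 - 13.3308*q + 97.336)
(3) = -17.7*x^2 - 1.54*x - 0.73
(4) = 2/(w^2 - 4*w + 4)
(5) = 1.27 - 3.76*z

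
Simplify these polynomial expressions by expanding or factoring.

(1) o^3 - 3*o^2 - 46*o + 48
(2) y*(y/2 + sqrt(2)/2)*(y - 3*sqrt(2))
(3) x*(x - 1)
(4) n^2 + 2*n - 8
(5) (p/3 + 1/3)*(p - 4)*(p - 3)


(1) = (o - 8)*(o - 1)*(o + 6)
(2) = y^3/2 - sqrt(2)*y^2 - 3*y
(3) = x^2 - x
(4) = (n - 2)*(n + 4)
(5) = p^3/3 - 2*p^2 + 5*p/3 + 4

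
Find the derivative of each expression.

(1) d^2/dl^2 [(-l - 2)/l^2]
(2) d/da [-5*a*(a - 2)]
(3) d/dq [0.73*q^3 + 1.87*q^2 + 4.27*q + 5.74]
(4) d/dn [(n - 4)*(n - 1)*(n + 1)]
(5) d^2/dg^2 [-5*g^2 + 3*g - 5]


(1) = 2*(-l - 6)/l^4
(2) = 10 - 10*a
(3) = 2.19*q^2 + 3.74*q + 4.27
(4) = 3*n^2 - 8*n - 1
(5) = -10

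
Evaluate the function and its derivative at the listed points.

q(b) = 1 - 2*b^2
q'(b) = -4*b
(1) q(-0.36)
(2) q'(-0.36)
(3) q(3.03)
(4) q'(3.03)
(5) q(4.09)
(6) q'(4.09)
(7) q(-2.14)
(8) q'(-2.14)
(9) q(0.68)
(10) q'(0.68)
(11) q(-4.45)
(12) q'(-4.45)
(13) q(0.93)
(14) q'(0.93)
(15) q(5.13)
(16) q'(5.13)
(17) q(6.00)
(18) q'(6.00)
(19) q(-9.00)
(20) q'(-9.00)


(1) = 0.74
(2) = 1.44
(3) = -17.36
(4) = -12.12
(5) = -32.46
(6) = -16.36
(7) = -8.16
(8) = 8.56
(9) = 0.08
(10) = -2.72
(11) = -38.61
(12) = 17.80
(13) = -0.73
(14) = -3.72
(15) = -51.63
(16) = -20.52
(17) = -71.00
(18) = -24.00
(19) = -161.00
(20) = 36.00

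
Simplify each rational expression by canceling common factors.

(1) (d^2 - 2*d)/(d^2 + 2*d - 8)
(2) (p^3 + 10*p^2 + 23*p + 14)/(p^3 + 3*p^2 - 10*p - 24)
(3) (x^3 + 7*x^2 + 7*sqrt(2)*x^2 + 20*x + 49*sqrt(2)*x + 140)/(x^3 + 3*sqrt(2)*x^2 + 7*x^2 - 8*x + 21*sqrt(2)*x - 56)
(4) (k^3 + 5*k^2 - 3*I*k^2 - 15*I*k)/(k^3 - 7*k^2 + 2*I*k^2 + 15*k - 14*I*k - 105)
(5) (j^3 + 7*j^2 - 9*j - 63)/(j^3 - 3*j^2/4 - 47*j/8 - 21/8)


(1) = d/(d + 4)
(2) = (p^2 + 8*p + 7)/(p^2 + p - 12)
(3) = (x^2 + 7*sqrt(2)*x + 20)/(x^2 + 3*sqrt(2)*x - 8)
(4) = (k^2 + 5*k)/(k^2 + k*(-7 + 5*I) - 35*I)
(5) = (8*j^2 + 80*j + 168)/(8*j^2 + 18*j + 7)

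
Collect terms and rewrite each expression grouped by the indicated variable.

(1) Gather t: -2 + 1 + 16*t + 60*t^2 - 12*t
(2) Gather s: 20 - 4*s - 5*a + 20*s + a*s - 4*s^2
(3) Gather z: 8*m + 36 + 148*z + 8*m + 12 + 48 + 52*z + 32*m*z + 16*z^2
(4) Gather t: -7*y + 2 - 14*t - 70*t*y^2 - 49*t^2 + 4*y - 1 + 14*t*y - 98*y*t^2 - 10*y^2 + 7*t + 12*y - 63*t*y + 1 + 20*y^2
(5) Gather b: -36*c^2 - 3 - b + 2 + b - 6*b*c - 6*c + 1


(1) = 60*t^2 + 4*t - 1
(2) = -5*a - 4*s^2 + s*(a + 16) + 20
(3) = 16*m + 16*z^2 + z*(32*m + 200) + 96
(4) = t^2*(-98*y - 49) + t*(-70*y^2 - 49*y - 7) + 10*y^2 + 9*y + 2
(5) = -6*b*c - 36*c^2 - 6*c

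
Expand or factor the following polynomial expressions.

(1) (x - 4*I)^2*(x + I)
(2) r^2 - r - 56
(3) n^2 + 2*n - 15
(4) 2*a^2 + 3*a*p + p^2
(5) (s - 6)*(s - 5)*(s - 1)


(1) = x^3 - 7*I*x^2 - 8*x - 16*I
(2) = (r - 8)*(r + 7)
(3) = (n - 3)*(n + 5)
(4) = (a + p)*(2*a + p)
(5) = s^3 - 12*s^2 + 41*s - 30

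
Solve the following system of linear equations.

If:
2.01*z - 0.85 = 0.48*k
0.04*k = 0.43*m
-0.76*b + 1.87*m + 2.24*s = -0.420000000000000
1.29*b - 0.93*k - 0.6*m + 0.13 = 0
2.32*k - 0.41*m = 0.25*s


Then:
b = -0.12
k = -0.02
m = -0.00
s = -0.23
z = 0.42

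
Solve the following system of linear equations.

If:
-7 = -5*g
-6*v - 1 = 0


Then:
g = 7/5
v = -1/6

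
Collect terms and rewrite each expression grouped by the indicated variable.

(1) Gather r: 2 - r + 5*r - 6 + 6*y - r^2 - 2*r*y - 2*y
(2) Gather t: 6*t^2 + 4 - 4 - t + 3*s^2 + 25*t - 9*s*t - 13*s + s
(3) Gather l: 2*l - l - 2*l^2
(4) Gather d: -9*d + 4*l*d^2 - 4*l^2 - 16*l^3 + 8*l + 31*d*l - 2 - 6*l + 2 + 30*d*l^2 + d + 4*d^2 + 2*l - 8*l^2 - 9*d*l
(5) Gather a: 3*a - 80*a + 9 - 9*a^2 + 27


(1) = -r^2 + r*(4 - 2*y) + 4*y - 4
(2) = 3*s^2 - 12*s + 6*t^2 + t*(24 - 9*s)
(3) = -2*l^2 + l
(4) = d^2*(4*l + 4) + d*(30*l^2 + 22*l - 8) - 16*l^3 - 12*l^2 + 4*l
(5) = -9*a^2 - 77*a + 36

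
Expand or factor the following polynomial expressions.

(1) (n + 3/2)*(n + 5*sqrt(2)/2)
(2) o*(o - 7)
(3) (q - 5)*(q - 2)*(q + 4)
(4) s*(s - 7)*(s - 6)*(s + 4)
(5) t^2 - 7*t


(1) = n^2 + 3*n/2 + 5*sqrt(2)*n/2 + 15*sqrt(2)/4
(2) = o^2 - 7*o
(3) = q^3 - 3*q^2 - 18*q + 40
(4) = s^4 - 9*s^3 - 10*s^2 + 168*s
(5) = t*(t - 7)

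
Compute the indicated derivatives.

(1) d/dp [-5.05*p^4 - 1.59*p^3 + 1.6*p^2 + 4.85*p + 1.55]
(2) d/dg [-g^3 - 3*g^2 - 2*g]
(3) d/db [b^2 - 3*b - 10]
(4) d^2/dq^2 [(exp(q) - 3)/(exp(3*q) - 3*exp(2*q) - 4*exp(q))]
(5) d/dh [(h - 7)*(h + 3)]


(1) = -20.2*p^3 - 4.77*p^2 + 3.2*p + 4.85
(2) = -3*g^2 - 6*g - 2
(3) = 2*b - 3
(4) = 4*(exp(5*q) - 9*exp(4*q) + 31*exp(3*q) - 24*exp(2*q) - 27*exp(q) - 12)*exp(-q)/(exp(6*q) - 9*exp(5*q) + 15*exp(4*q) + 45*exp(3*q) - 60*exp(2*q) - 144*exp(q) - 64)
(5) = 2*h - 4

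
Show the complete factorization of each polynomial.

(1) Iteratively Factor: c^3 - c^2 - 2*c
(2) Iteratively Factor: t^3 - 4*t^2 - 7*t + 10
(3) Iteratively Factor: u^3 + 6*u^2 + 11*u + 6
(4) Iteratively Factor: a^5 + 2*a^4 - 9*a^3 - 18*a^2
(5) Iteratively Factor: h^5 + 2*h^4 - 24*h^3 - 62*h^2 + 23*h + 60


(1) = (c + 1)*(c^2 - 2*c) = c*(c + 1)*(c - 2)
(2) = (t - 1)*(t^2 - 3*t - 10) = (t - 5)*(t - 1)*(t + 2)
(3) = (u + 2)*(u^2 + 4*u + 3) = (u + 1)*(u + 2)*(u + 3)
(4) = (a)*(a^4 + 2*a^3 - 9*a^2 - 18*a) = a*(a - 3)*(a^3 + 5*a^2 + 6*a) = a^2*(a - 3)*(a^2 + 5*a + 6) = a^2*(a - 3)*(a + 2)*(a + 3)
(5) = (h + 1)*(h^4 + h^3 - 25*h^2 - 37*h + 60) = (h + 1)*(h + 3)*(h^3 - 2*h^2 - 19*h + 20) = (h - 5)*(h + 1)*(h + 3)*(h^2 + 3*h - 4) = (h - 5)*(h + 1)*(h + 3)*(h + 4)*(h - 1)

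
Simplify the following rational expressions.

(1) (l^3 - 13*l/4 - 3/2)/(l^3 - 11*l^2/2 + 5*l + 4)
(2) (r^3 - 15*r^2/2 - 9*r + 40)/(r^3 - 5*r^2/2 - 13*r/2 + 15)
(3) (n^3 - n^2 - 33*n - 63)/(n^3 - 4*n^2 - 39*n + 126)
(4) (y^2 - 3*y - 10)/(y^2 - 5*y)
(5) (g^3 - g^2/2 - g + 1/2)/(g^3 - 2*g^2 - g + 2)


(1) = (2*l + 3)/(2*l - 8)
(2) = (r - 8)/(r - 3)
(3) = (n^2 + 6*n + 9)/(n^2 + 3*n - 18)
(4) = (y + 2)/y
(5) = (2*g - 1)/(2*g - 4)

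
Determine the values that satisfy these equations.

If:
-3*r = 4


Then:
r = -4/3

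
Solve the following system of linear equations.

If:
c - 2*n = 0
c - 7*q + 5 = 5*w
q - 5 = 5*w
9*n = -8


Then:
c = -16/9
n = -8/9
q = 37/36
w = -143/180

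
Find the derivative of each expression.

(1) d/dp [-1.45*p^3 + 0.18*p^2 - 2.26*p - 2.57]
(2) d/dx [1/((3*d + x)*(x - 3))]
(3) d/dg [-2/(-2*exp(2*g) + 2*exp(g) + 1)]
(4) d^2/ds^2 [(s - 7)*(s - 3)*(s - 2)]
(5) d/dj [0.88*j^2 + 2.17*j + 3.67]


(1) = -4.35*p^2 + 0.36*p - 2.26
(2) = ((3 - x)*(3*d + x) - (x - 3)^2)/((3*d + x)^2*(x - 3)^3)
(3) = (4 - 8*exp(g))*exp(g)/(-2*exp(2*g) + 2*exp(g) + 1)^2
(4) = 6*s - 24
(5) = 1.76*j + 2.17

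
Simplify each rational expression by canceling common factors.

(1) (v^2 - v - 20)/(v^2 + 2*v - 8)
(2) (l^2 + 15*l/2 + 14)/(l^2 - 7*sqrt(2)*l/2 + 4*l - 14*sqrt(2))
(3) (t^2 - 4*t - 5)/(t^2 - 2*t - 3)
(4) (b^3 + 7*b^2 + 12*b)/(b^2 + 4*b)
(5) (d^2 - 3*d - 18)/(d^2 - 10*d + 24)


(1) = (v - 5)/(v - 2)
(2) = (4*l + 14)/(4*l - 14*sqrt(2))
(3) = (t - 5)/(t - 3)
(4) = b + 3
(5) = (d + 3)/(d - 4)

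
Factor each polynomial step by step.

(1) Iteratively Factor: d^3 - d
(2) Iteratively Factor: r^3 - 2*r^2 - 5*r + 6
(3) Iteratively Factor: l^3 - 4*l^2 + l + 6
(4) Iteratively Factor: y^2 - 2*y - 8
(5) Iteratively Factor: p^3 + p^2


(1) = (d - 1)*(d^2 + d) = d*(d - 1)*(d + 1)
(2) = (r - 1)*(r^2 - r - 6) = (r - 3)*(r - 1)*(r + 2)
(3) = (l - 2)*(l^2 - 2*l - 3) = (l - 2)*(l + 1)*(l - 3)
(4) = (y - 4)*(y + 2)
(5) = (p + 1)*(p^2) = p*(p + 1)*(p)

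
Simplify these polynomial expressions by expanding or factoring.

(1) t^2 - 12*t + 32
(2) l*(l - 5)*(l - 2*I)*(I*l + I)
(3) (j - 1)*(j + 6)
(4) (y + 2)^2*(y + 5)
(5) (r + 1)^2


(1) = (t - 8)*(t - 4)
(2) = I*l^4 + 2*l^3 - 4*I*l^3 - 8*l^2 - 5*I*l^2 - 10*l
(3) = j^2 + 5*j - 6
(4) = y^3 + 9*y^2 + 24*y + 20
(5) = r^2 + 2*r + 1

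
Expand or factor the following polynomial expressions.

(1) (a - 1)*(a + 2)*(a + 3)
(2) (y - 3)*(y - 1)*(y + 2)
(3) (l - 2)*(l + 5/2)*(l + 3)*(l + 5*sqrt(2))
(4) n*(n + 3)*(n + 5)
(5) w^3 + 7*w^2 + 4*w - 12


(1) = a^3 + 4*a^2 + a - 6
(2) = y^3 - 2*y^2 - 5*y + 6
(3) = l^4 + 7*l^3/2 + 5*sqrt(2)*l^3 - 7*l^2/2 + 35*sqrt(2)*l^2/2 - 35*sqrt(2)*l/2 - 15*l - 75*sqrt(2)
(4) = n^3 + 8*n^2 + 15*n
(5) = (w - 1)*(w + 2)*(w + 6)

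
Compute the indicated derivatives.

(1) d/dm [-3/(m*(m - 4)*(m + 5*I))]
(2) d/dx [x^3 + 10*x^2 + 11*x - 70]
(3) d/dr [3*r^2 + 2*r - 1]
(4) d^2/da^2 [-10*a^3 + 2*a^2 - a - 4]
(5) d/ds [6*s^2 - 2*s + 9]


(1) = 3*(m*(m - 4) + m*(m + 5*I) + (m - 4)*(m + 5*I))/(m^2*(m - 4)^2*(m + 5*I)^2)
(2) = 3*x^2 + 20*x + 11
(3) = 6*r + 2
(4) = 4 - 60*a
(5) = 12*s - 2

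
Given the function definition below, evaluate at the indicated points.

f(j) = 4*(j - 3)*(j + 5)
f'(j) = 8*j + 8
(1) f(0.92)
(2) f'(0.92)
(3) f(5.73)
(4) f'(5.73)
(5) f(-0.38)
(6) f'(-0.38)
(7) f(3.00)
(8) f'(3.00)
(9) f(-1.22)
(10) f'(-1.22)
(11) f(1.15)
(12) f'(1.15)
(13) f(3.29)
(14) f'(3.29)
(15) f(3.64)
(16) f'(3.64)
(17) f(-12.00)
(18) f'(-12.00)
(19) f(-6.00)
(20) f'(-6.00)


(1) = -49.25
(2) = 15.36
(3) = 117.17
(4) = 53.84
(5) = -62.46
(6) = 4.96
(7) = 0.00
(8) = 32.00
(9) = -63.81
(10) = -1.76
(11) = -45.51
(12) = 17.20
(13) = 9.62
(14) = 34.32
(15) = 22.12
(16) = 37.12
(17) = 420.00
(18) = -88.00
(19) = 36.00
(20) = -40.00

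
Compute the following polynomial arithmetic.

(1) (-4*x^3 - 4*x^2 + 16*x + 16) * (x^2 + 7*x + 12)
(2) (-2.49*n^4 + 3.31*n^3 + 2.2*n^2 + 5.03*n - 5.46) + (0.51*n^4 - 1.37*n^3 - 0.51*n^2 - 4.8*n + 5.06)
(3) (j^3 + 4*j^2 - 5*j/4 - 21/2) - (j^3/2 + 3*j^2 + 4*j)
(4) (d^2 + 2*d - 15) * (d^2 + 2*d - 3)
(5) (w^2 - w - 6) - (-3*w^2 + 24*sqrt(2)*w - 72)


(1) = -4*x^5 - 32*x^4 - 60*x^3 + 80*x^2 + 304*x + 192
(2) = -1.98*n^4 + 1.94*n^3 + 1.69*n^2 + 0.23*n - 0.4
(3) = j^3/2 + j^2 - 21*j/4 - 21/2
(4) = d^4 + 4*d^3 - 14*d^2 - 36*d + 45
(5) = 4*w^2 - 24*sqrt(2)*w - w + 66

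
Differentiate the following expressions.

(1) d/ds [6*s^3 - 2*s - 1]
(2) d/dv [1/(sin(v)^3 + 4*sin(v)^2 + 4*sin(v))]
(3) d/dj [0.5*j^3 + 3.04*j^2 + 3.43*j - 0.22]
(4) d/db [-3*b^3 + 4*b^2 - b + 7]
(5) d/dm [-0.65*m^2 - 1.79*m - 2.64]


(1) = 18*s^2 - 2
(2) = -(3*sin(v) + 2)*cos(v)/((sin(v) + 2)^3*sin(v)^2)
(3) = 1.5*j^2 + 6.08*j + 3.43
(4) = -9*b^2 + 8*b - 1
(5) = -1.3*m - 1.79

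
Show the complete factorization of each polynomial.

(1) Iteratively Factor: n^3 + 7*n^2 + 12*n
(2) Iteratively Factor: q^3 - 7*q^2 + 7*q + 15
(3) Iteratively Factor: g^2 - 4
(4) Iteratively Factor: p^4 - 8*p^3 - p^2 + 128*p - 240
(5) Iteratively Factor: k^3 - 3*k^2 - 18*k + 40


(1) = (n + 4)*(n^2 + 3*n) = n*(n + 4)*(n + 3)
(2) = (q - 3)*(q^2 - 4*q - 5) = (q - 3)*(q + 1)*(q - 5)
(3) = (g - 2)*(g + 2)
(4) = (p - 4)*(p^3 - 4*p^2 - 17*p + 60) = (p - 4)*(p - 3)*(p^2 - p - 20) = (p - 5)*(p - 4)*(p - 3)*(p + 4)
(5) = (k - 5)*(k^2 + 2*k - 8) = (k - 5)*(k - 2)*(k + 4)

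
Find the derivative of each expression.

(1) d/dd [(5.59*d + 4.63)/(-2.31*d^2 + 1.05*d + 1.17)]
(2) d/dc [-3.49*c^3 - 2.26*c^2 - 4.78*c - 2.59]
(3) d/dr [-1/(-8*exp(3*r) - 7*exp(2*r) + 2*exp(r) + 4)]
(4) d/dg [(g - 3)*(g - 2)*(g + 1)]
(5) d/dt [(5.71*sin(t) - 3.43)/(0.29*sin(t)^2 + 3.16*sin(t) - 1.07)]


(1) = (12.9129*d^2 + 21.3906*d + 1.6788)/(5.3361*d^4 - 4.851*d^3 - 4.3029*d^2 + 2.457*d + 1.3689)
(2) = -10.47*c^2 - 4.52*c - 4.78
(3) = (-24*exp(2*r) - 14*exp(r) + 2)*exp(r)/(8*exp(3*r) + 7*exp(2*r) - 2*exp(r) - 4)^2
(4) = 3*g^2 - 8*g + 1
(5) = (-1.6559*sin(t)^2 + 1.9894*sin(t) + 4.7291)*cos(t)/(0.0841*sin(t)^4 + 1.8328*sin(t)^3 + 9.365*sin(t)^2 - 6.7624*sin(t) + 1.1449)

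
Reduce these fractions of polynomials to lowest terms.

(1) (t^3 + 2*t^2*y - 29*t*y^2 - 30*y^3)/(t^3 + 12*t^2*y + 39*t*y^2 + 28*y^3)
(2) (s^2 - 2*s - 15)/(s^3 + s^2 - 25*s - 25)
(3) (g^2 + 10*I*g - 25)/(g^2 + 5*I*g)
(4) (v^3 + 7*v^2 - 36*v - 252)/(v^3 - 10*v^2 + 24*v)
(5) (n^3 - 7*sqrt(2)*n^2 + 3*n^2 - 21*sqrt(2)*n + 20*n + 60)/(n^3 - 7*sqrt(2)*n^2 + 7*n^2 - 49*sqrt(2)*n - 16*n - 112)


(1) = (t^2 + t*y - 30*y^2)/(t^2 + 11*t*y + 28*y^2)
(2) = (s + 3)/(s^2 + 6*s + 5)
(3) = (g + 5*I)/g
(4) = (v^2 + 13*v + 42)/(v^2 - 4*v)
(5) = (n^3 + n^2*(3 - 7*sqrt(2)) + n*(20 - 21*sqrt(2)) + 60)/(n^3 + n^2*(7 - 7*sqrt(2)) + n*(-49*sqrt(2) - 16) - 112)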